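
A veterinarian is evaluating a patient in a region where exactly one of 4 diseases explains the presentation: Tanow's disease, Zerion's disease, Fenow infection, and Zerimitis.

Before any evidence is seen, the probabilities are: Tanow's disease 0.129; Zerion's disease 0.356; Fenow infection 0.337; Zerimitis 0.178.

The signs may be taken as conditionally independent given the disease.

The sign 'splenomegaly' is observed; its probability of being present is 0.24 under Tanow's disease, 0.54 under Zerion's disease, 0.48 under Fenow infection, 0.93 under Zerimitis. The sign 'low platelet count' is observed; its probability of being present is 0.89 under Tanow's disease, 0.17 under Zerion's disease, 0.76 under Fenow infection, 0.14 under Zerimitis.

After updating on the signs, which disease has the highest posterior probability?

Multiply each prior by the joint likelihood of the sign pattern:
  Tanow's disease: 0.129 × 0.24 × 0.89 = 0.027554
  Zerion's disease: 0.356 × 0.54 × 0.17 = 0.032681
  Fenow infection: 0.337 × 0.48 × 0.76 = 0.12294
  Zerimitis: 0.178 × 0.93 × 0.14 = 0.023176
Marginal likelihood of the evidence = 0.20635.
P(Tanow's disease | evidence) ≈ 0.027554 / 0.20635 ≈ 0.134
P(Zerion's disease | evidence) ≈ 0.032681 / 0.20635 ≈ 0.158
P(Fenow infection | evidence) ≈ 0.12294 / 0.20635 ≈ 0.596
P(Zerimitis | evidence) ≈ 0.023176 / 0.20635 ≈ 0.112
The largest is 0.596, so Fenow infection is most probable.

Fenow infection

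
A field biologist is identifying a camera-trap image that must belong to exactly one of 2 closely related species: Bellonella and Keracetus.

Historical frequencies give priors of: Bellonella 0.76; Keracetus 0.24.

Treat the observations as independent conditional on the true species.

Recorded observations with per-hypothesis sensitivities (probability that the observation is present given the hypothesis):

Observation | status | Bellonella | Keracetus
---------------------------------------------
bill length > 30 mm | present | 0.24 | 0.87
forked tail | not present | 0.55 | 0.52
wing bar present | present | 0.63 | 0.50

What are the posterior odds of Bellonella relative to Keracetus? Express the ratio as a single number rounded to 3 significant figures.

The normalizing constant cancels in an odds ratio, so compute prior × likelihood for the two hypotheses only (using 1 − P(present | H) for each absent observation):
  Bellonella: 0.76 × 0.24 × (1 − 0.55) × 0.63 = 0.05171
  Keracetus: 0.24 × 0.87 × (1 − 0.52) × 0.50 = 0.050112
Odds(Bellonella : Keracetus) = 0.05171 / 0.050112 ≈ 1.03.

1.03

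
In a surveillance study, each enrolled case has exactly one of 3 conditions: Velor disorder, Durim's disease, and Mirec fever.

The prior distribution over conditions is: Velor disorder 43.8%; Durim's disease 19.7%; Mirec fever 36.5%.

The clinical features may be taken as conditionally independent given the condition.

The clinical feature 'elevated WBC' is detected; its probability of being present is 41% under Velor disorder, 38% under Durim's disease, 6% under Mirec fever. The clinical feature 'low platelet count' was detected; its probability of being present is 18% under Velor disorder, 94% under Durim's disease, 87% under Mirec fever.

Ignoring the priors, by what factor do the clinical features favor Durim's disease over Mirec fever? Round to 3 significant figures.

The Bayes factor is the ratio of the joint likelihoods of the clinical feature pattern under the two hypotheses.
  Durim's disease: 0.38 × 0.94 = 0.3572
  Mirec fever: 0.06 × 0.87 = 0.0522
Bayes factor = 0.3572 / 0.0522 ≈ 6.84

6.84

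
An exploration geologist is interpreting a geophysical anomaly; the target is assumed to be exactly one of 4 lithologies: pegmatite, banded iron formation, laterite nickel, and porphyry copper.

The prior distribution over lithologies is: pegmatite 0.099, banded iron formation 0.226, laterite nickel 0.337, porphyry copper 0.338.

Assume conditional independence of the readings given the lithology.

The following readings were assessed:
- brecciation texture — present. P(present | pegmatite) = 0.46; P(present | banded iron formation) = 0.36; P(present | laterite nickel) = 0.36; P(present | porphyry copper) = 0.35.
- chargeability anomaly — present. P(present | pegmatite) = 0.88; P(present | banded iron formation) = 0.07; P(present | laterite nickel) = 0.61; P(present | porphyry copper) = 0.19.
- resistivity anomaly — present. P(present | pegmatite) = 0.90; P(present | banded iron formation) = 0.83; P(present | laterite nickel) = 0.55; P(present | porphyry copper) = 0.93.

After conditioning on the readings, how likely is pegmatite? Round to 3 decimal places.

Multiply each prior by the joint likelihood of the reading pattern:
  pegmatite: 0.099 × 0.46 × 0.88 × 0.90 = 0.036068
  banded iron formation: 0.226 × 0.36 × 0.07 × 0.83 = 0.004727
  laterite nickel: 0.337 × 0.36 × 0.61 × 0.55 = 0.040703
  porphyry copper: 0.338 × 0.35 × 0.19 × 0.93 = 0.020904
Normalizing constant Z = 0.036068 + 0.004727 + 0.040703 + 0.020904 = 0.1024.
P(pegmatite | evidence) = 0.036068 / 0.1024 ≈ 0.352.

0.352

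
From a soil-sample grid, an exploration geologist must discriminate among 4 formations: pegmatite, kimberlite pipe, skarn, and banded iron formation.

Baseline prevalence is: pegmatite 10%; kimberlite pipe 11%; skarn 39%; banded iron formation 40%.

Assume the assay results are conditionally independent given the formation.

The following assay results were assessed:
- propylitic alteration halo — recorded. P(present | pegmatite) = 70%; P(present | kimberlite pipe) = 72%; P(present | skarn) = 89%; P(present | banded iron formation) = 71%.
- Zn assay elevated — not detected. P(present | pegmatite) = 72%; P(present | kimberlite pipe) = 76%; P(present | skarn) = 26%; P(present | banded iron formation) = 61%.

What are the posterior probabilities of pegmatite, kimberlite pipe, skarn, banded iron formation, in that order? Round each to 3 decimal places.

Multiply each prior by the joint likelihood of the assay result pattern (using 1 − P(present | H) for each absent assay result):
  pegmatite: 0.10 × 0.70 × (1 − 0.72) = 0.0196
  kimberlite pipe: 0.11 × 0.72 × (1 − 0.76) = 0.019008
  skarn: 0.39 × 0.89 × (1 − 0.26) = 0.25685
  banded iron formation: 0.40 × 0.71 × (1 − 0.61) = 0.11076
Normalizing constant Z = 0.0196 + 0.019008 + 0.25685 + 0.11076 = 0.40622.
P(pegmatite | evidence) = 0.0196 / 0.40622 ≈ 0.048
P(kimberlite pipe | evidence) = 0.019008 / 0.40622 ≈ 0.047
P(skarn | evidence) = 0.25685 / 0.40622 ≈ 0.632
P(banded iron formation | evidence) = 0.11076 / 0.40622 ≈ 0.273

0.048, 0.047, 0.632, 0.273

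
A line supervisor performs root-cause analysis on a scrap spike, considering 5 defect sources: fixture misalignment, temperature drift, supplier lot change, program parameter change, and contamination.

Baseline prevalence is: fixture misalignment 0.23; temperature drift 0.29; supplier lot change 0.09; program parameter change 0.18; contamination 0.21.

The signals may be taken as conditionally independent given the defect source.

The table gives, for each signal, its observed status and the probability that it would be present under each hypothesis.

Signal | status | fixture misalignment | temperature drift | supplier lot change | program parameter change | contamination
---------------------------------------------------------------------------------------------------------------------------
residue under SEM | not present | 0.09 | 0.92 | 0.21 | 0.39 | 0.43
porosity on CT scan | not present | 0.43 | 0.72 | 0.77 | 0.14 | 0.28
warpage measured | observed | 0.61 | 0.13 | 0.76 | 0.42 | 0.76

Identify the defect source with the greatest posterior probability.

By Bayes' rule with conditional independence, the unnormalized weight for each hypothesis is prior × ∏ likelihoods (using 1 − P(present | H) for each absent signal):
  fixture misalignment: 0.23 × (1 − 0.09) × (1 − 0.43) × 0.61 = 0.072774
  temperature drift: 0.29 × (1 − 0.92) × (1 − 0.72) × 0.13 = 0.00084448
  supplier lot change: 0.09 × (1 − 0.21) × (1 − 0.77) × 0.76 = 0.012428
  program parameter change: 0.18 × (1 − 0.39) × (1 − 0.14) × 0.42 = 0.03966
  contamination: 0.21 × (1 − 0.43) × (1 − 0.28) × 0.76 = 0.0655
Marginal likelihood of the evidence = 0.19121.
P(fixture misalignment | evidence) ≈ 0.072774 / 0.19121 ≈ 0.381
P(temperature drift | evidence) ≈ 0.00084448 / 0.19121 ≈ 0.004
P(supplier lot change | evidence) ≈ 0.012428 / 0.19121 ≈ 0.065
P(program parameter change | evidence) ≈ 0.03966 / 0.19121 ≈ 0.207
P(contamination | evidence) ≈ 0.0655 / 0.19121 ≈ 0.343
The largest is 0.381, so fixture misalignment is most probable.

fixture misalignment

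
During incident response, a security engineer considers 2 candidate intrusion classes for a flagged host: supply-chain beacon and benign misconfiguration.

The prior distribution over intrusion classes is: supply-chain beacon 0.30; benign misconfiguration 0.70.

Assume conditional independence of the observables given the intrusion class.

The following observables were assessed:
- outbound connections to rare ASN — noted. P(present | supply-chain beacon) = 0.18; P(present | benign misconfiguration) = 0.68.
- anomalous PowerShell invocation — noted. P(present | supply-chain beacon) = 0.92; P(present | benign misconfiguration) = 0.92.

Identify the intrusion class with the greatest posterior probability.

For each hypothesis, the unnormalized posterior weight is prior × product of the observable likelihoods:
  supply-chain beacon: 0.30 × 0.18 × 0.92 = 0.04968
  benign misconfiguration: 0.70 × 0.68 × 0.92 = 0.43792
Marginal likelihood of the evidence = 0.4876.
P(supply-chain beacon | evidence) ≈ 0.04968 / 0.4876 ≈ 0.102
P(benign misconfiguration | evidence) ≈ 0.43792 / 0.4876 ≈ 0.898
The largest is 0.898, so benign misconfiguration is most probable.

benign misconfiguration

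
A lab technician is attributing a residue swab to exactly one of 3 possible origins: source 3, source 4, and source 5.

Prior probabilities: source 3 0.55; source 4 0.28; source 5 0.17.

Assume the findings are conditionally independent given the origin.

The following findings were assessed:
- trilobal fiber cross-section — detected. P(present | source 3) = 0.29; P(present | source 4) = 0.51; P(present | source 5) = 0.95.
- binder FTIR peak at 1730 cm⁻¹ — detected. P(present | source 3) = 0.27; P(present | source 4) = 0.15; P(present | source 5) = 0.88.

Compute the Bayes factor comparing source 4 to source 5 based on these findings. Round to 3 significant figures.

Take the product of per-finding likelihoods under each hypothesis, then divide.
  source 4: 0.51 × 0.15 = 0.0765
  source 5: 0.95 × 0.88 = 0.836
Bayes factor = 0.0765 / 0.836 ≈ 0.0915

0.0915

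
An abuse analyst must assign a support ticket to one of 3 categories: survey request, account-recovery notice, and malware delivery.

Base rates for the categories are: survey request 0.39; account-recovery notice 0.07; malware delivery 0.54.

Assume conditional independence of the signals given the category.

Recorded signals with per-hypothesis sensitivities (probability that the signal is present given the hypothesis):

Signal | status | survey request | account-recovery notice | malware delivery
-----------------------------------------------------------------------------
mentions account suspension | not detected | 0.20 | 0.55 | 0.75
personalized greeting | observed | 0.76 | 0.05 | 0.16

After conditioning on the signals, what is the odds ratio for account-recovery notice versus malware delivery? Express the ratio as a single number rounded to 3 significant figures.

0.0729

The normalizing constant cancels in an odds ratio, so compute prior × likelihood for the two hypotheses only (using 1 − P(present | H) for each absent signal):
  account-recovery notice: 0.07 × (1 − 0.55) × 0.05 = 0.001575
  malware delivery: 0.54 × (1 − 0.75) × 0.16 = 0.0216
Odds(account-recovery notice : malware delivery) = 0.001575 / 0.0216 ≈ 0.0729.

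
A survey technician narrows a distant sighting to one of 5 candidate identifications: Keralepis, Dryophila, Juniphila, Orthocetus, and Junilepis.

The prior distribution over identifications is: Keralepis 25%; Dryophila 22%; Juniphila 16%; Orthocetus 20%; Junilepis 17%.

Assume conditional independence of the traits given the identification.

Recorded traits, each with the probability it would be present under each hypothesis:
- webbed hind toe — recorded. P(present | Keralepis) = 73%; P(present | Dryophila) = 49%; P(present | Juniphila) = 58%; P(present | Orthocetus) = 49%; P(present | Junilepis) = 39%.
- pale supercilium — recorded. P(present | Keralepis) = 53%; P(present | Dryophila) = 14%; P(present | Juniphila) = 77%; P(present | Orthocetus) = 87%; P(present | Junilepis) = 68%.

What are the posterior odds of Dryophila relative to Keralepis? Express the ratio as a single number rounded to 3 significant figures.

0.156

The normalizing constant cancels in an odds ratio, so compute prior × likelihood for the two hypotheses only:
  Dryophila: 0.22 × 0.49 × 0.14 = 0.015092
  Keralepis: 0.25 × 0.73 × 0.53 = 0.096725
Posterior odds = 0.015092 / 0.096725 ≈ 0.156.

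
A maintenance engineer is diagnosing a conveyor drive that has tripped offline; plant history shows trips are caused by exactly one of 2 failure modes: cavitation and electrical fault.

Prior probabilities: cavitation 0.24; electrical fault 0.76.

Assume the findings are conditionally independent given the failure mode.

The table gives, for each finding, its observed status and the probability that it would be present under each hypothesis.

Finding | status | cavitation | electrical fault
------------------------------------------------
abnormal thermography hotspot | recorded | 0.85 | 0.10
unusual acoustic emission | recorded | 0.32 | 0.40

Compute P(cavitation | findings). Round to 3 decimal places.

For each hypothesis, the unnormalized posterior weight is prior × product of the finding likelihoods:
  cavitation: 0.24 × 0.85 × 0.32 = 0.06528
  electrical fault: 0.76 × 0.10 × 0.40 = 0.0304
Normalizing constant Z = 0.06528 + 0.0304 = 0.09568.
P(cavitation | evidence) = 0.06528 / 0.09568 ≈ 0.682.

0.682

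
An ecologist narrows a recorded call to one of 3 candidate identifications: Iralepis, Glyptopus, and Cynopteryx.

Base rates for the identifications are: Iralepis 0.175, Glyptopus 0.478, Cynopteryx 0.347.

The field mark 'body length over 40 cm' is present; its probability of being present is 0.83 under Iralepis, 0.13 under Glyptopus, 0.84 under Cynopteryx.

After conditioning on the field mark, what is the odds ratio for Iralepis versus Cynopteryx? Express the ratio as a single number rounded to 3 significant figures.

0.498

The normalizing constant cancels in an odds ratio, so compute prior × likelihood for the two hypotheses only:
  Iralepis: 0.175 × 0.83 = 0.14525
  Cynopteryx: 0.347 × 0.84 = 0.29148
Odds(Iralepis : Cynopteryx) = 0.14525 / 0.29148 ≈ 0.498.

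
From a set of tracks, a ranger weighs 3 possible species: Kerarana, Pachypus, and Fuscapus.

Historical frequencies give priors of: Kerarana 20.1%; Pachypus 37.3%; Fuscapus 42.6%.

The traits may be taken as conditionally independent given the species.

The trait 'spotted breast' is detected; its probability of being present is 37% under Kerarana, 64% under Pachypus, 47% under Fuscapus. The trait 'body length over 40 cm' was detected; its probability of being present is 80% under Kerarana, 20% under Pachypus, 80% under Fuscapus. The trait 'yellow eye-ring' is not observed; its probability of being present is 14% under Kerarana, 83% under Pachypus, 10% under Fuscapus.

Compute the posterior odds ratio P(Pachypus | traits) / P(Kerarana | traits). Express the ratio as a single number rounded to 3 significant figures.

Unnormalized posterior weight (prior times the trait likelihoods) for each of the two hypotheses (using 1 − P(present | H) for each absent trait):
  Pachypus: 0.373 × 0.64 × 0.20 × (1 − 0.83) = 0.0081165
  Kerarana: 0.201 × 0.37 × 0.80 × (1 − 0.14) = 0.051167
Posterior odds = 0.0081165 / 0.051167 ≈ 0.159.

0.159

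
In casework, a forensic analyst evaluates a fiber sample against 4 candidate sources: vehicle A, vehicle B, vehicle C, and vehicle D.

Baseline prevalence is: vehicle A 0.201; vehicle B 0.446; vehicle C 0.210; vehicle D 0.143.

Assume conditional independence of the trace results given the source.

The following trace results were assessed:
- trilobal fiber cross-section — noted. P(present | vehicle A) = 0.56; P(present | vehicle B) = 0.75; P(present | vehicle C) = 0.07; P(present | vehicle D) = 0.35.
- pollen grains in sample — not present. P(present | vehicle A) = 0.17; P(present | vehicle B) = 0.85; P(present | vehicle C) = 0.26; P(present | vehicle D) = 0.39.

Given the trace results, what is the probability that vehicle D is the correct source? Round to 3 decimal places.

Multiply each prior by the joint likelihood of the trace result pattern (using 1 − P(present | H) for each absent trace result):
  vehicle A: 0.201 × 0.56 × (1 − 0.17) = 0.093425
  vehicle B: 0.446 × 0.75 × (1 − 0.85) = 0.050175
  vehicle C: 0.210 × 0.07 × (1 − 0.26) = 0.010878
  vehicle D: 0.143 × 0.35 × (1 − 0.39) = 0.03053
The unnormalized weights sum to 0.18501.
P(vehicle D | evidence) = 0.03053 / 0.18501 ≈ 0.165.

0.165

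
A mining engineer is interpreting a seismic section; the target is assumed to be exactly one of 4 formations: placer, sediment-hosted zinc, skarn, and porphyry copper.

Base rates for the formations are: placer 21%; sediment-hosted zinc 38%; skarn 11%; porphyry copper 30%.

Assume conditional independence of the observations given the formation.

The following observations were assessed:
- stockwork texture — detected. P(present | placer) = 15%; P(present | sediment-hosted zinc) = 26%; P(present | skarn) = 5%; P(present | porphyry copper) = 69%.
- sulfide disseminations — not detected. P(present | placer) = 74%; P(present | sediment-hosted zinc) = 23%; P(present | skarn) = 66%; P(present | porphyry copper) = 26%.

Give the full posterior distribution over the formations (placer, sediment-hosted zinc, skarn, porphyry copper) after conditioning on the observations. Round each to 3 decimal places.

By Bayes' rule with conditional independence, the unnormalized weight for each hypothesis is prior × ∏ likelihoods (using 1 − P(present | H) for each absent observation):
  placer: 0.21 × 0.15 × (1 − 0.74) = 0.00819
  sediment-hosted zinc: 0.38 × 0.26 × (1 − 0.23) = 0.076076
  skarn: 0.11 × 0.05 × (1 − 0.66) = 0.00187
  porphyry copper: 0.30 × 0.69 × (1 − 0.26) = 0.15318
Marginal likelihood of the evidence = 0.23932.
P(placer | evidence) = 0.00819 / 0.23932 ≈ 0.034
P(sediment-hosted zinc | evidence) = 0.076076 / 0.23932 ≈ 0.318
P(skarn | evidence) = 0.00187 / 0.23932 ≈ 0.008
P(porphyry copper | evidence) = 0.15318 / 0.23932 ≈ 0.640

0.034, 0.318, 0.008, 0.640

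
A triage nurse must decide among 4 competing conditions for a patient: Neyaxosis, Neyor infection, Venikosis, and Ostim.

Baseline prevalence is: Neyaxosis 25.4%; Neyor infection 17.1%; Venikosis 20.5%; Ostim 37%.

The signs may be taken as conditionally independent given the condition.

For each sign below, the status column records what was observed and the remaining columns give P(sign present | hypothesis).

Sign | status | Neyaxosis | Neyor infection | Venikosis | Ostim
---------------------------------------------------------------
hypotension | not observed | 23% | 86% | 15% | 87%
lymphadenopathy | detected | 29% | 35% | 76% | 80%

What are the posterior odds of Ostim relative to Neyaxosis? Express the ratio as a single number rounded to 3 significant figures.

0.678

The normalizing constant cancels in an odds ratio, so compute prior × likelihood for the two hypotheses only (using 1 − P(present | H) for each absent sign):
  Ostim: 0.370 × (1 − 0.87) × 0.80 = 0.03848
  Neyaxosis: 0.254 × (1 − 0.23) × 0.29 = 0.056718
Odds(Ostim : Neyaxosis) = 0.03848 / 0.056718 ≈ 0.678.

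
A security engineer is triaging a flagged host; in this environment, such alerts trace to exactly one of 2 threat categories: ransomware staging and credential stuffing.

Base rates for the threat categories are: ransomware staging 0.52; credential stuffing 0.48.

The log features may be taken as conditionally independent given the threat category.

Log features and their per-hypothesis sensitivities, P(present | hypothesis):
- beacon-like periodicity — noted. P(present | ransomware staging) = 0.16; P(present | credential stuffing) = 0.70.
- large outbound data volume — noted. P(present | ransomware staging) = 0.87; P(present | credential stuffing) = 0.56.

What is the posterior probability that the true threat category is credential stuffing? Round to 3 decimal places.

0.722

By Bayes' rule with conditional independence, the unnormalized weight for each hypothesis is prior × ∏ likelihoods:
  ransomware staging: 0.52 × 0.16 × 0.87 = 0.072384
  credential stuffing: 0.48 × 0.70 × 0.56 = 0.18816
Marginal likelihood of the evidence = 0.26054.
P(credential stuffing | evidence) = 0.18816 / 0.26054 ≈ 0.722.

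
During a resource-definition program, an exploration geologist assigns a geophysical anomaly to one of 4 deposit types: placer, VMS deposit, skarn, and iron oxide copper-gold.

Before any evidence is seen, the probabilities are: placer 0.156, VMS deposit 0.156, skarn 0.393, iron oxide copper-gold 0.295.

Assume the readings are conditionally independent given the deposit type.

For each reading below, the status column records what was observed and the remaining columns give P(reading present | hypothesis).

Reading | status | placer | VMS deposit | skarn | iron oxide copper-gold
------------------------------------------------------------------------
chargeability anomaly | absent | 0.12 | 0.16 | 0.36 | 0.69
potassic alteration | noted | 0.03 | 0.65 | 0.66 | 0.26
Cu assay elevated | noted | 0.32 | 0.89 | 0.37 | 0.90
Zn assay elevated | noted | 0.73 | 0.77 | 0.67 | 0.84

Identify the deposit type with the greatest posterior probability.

By Bayes' rule with conditional independence, the unnormalized weight for each hypothesis is prior × ∏ likelihoods (using 1 − P(present | H) for each absent reading):
  placer: 0.156 × (1 − 0.12) × 0.03 × 0.32 × 0.73 = 0.00096206
  VMS deposit: 0.156 × (1 − 0.16) × 0.65 × 0.89 × 0.77 = 0.058371
  skarn: 0.393 × (1 − 0.36) × 0.66 × 0.37 × 0.67 = 0.041152
  iron oxide copper-gold: 0.295 × (1 − 0.69) × 0.26 × 0.90 × 0.84 = 0.017975
Normalizing constant Z = 0.00096206 + 0.058371 + 0.041152 + 0.017975 = 0.11846.
P(placer | evidence) ≈ 0.00096206 / 0.11846 ≈ 0.008
P(VMS deposit | evidence) ≈ 0.058371 / 0.11846 ≈ 0.493
P(skarn | evidence) ≈ 0.041152 / 0.11846 ≈ 0.347
P(iron oxide copper-gold | evidence) ≈ 0.017975 / 0.11846 ≈ 0.152
The largest is 0.493, so VMS deposit is most probable.

VMS deposit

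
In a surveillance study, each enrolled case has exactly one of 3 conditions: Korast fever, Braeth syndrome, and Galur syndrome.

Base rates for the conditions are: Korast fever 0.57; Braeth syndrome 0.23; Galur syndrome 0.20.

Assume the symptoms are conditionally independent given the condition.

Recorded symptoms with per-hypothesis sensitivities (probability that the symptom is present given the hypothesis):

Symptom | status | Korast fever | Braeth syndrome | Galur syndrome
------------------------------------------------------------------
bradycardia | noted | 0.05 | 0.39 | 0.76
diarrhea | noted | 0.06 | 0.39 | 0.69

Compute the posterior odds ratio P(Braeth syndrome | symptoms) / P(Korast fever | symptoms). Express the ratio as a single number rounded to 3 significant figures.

20.5

Posterior odds equal prior odds times the likelihood ratio; only the two competing hypotheses matter.
  Braeth syndrome: 0.23 × 0.39 × 0.39 = 0.034983
  Korast fever: 0.57 × 0.05 × 0.06 = 0.00171
Odds(Braeth syndrome : Korast fever) = 0.034983 / 0.00171 ≈ 20.5.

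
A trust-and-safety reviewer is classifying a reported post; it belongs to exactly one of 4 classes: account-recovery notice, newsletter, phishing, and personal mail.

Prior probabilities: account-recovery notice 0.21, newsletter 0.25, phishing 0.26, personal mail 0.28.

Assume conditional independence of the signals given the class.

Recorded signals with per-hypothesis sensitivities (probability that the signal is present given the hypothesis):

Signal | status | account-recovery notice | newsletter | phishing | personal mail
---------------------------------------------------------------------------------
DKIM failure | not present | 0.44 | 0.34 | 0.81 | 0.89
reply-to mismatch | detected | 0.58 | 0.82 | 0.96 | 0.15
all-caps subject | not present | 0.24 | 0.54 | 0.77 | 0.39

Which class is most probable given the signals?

newsletter

By Bayes' rule with conditional independence, the unnormalized weight for each hypothesis is prior × ∏ likelihoods (using 1 − P(present | H) for each absent signal):
  account-recovery notice: 0.21 × (1 − 0.44) × 0.58 × (1 − 0.24) = 0.051838
  newsletter: 0.25 × (1 − 0.34) × 0.82 × (1 − 0.54) = 0.062238
  phishing: 0.26 × (1 − 0.81) × 0.96 × (1 − 0.77) = 0.010908
  personal mail: 0.28 × (1 − 0.89) × 0.15 × (1 − 0.39) = 0.0028182
Marginal likelihood of the evidence = 0.1278.
P(account-recovery notice | evidence) ≈ 0.051838 / 0.1278 ≈ 0.406
P(newsletter | evidence) ≈ 0.062238 / 0.1278 ≈ 0.487
P(phishing | evidence) ≈ 0.010908 / 0.1278 ≈ 0.085
P(personal mail | evidence) ≈ 0.0028182 / 0.1278 ≈ 0.022
The largest is 0.487, so newsletter is most probable.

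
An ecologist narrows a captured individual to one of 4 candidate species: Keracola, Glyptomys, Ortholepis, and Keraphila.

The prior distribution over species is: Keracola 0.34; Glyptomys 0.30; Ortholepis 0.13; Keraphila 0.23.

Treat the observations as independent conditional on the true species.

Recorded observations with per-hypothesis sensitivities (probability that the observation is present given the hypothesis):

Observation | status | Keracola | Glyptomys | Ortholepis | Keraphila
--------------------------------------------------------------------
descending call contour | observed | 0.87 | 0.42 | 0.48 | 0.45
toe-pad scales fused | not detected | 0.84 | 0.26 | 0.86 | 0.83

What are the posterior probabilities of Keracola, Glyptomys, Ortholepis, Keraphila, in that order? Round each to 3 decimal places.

0.284, 0.559, 0.052, 0.105

By Bayes' rule with conditional independence, the unnormalized weight for each hypothesis is prior × ∏ likelihoods (using 1 − P(present | H) for each absent observation):
  Keracola: 0.34 × 0.87 × (1 − 0.84) = 0.047328
  Glyptomys: 0.30 × 0.42 × (1 − 0.26) = 0.09324
  Ortholepis: 0.13 × 0.48 × (1 − 0.86) = 0.008736
  Keraphila: 0.23 × 0.45 × (1 − 0.83) = 0.017595
The unnormalized weights sum to 0.1669.
P(Keracola | evidence) = 0.047328 / 0.1669 ≈ 0.284
P(Glyptomys | evidence) = 0.09324 / 0.1669 ≈ 0.559
P(Ortholepis | evidence) = 0.008736 / 0.1669 ≈ 0.052
P(Keraphila | evidence) = 0.017595 / 0.1669 ≈ 0.105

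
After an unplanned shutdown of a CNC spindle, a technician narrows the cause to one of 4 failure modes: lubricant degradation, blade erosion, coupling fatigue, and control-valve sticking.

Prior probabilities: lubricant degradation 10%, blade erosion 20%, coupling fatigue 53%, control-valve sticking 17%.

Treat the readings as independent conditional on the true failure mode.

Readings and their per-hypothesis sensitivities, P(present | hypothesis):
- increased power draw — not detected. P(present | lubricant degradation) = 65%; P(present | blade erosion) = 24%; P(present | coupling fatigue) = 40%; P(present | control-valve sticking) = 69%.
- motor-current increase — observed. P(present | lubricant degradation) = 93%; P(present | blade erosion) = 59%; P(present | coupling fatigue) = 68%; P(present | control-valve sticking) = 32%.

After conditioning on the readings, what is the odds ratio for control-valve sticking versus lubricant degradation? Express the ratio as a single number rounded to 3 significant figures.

0.518

The normalizing constant cancels in an odds ratio, so compute prior × likelihood for the two hypotheses only (using 1 − P(present | H) for each absent reading):
  control-valve sticking: 0.17 × (1 − 0.69) × 0.32 = 0.016864
  lubricant degradation: 0.10 × (1 − 0.65) × 0.93 = 0.03255
Posterior odds = 0.016864 / 0.03255 ≈ 0.518.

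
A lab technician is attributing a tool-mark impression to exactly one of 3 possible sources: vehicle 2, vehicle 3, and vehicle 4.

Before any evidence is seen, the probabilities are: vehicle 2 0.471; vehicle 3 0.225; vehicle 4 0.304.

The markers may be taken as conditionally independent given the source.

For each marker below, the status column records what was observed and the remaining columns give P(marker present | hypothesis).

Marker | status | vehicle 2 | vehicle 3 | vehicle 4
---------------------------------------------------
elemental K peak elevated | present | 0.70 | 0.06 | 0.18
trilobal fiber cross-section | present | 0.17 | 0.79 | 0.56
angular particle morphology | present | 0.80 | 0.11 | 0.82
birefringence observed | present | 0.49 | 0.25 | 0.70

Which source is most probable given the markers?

For each hypothesis, the unnormalized posterior weight is prior × product of the marker likelihoods:
  vehicle 2: 0.471 × 0.70 × 0.17 × 0.80 × 0.49 = 0.021971
  vehicle 3: 0.225 × 0.06 × 0.79 × 0.11 × 0.25 = 0.00029329
  vehicle 4: 0.304 × 0.18 × 0.56 × 0.82 × 0.70 = 0.017589
Normalizing constant Z = 0.021971 + 0.00029329 + 0.017589 = 0.039854.
P(vehicle 2 | evidence) ≈ 0.021971 / 0.039854 ≈ 0.551
P(vehicle 3 | evidence) ≈ 0.00029329 / 0.039854 ≈ 0.007
P(vehicle 4 | evidence) ≈ 0.017589 / 0.039854 ≈ 0.441
The largest is 0.551, so vehicle 2 is most probable.

vehicle 2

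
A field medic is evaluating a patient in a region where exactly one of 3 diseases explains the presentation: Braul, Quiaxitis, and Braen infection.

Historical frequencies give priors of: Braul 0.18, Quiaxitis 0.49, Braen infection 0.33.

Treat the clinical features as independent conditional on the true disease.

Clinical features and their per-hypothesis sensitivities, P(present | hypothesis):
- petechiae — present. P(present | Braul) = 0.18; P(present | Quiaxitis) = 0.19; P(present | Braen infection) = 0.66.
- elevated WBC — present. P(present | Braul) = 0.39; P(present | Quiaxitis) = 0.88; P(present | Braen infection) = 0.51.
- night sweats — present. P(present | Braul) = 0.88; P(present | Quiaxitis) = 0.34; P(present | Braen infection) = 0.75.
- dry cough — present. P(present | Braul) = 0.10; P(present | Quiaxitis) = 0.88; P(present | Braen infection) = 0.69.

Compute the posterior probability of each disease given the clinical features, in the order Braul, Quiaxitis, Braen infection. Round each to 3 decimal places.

0.013, 0.295, 0.692

For each hypothesis, the unnormalized posterior weight is prior × product of the clinical feature likelihoods:
  Braul: 0.18 × 0.18 × 0.39 × 0.88 × 0.10 = 0.001112
  Quiaxitis: 0.49 × 0.19 × 0.88 × 0.34 × 0.88 = 0.024513
  Braen infection: 0.33 × 0.66 × 0.51 × 0.75 × 0.69 = 0.057483
The unnormalized weights sum to 0.083108.
P(Braul | evidence) = 0.001112 / 0.083108 ≈ 0.013
P(Quiaxitis | evidence) = 0.024513 / 0.083108 ≈ 0.295
P(Braen infection | evidence) = 0.057483 / 0.083108 ≈ 0.692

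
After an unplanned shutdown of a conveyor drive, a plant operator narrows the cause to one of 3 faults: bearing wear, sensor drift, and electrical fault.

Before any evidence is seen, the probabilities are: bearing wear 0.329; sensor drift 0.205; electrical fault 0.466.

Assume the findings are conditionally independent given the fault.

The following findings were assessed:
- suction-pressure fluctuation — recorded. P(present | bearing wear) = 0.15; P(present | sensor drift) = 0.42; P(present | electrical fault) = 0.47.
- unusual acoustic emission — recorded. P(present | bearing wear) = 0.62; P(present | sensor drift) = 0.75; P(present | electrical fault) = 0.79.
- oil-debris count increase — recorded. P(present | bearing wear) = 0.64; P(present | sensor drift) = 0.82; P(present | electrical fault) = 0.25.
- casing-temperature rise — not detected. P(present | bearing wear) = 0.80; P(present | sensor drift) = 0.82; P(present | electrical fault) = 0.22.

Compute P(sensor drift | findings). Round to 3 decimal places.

Multiply each prior by the joint likelihood of the evidence pattern (using 1 − P(present | H) for each absent finding):
  bearing wear: 0.329 × 0.15 × 0.62 × 0.64 × (1 − 0.80) = 0.0039164
  sensor drift: 0.205 × 0.42 × 0.75 × 0.82 × (1 − 0.82) = 0.0095313
  electrical fault: 0.466 × 0.47 × 0.79 × 0.25 × (1 − 0.22) = 0.03374
The unnormalized weights sum to 0.047188.
P(sensor drift | evidence) = 0.0095313 / 0.047188 ≈ 0.202.

0.202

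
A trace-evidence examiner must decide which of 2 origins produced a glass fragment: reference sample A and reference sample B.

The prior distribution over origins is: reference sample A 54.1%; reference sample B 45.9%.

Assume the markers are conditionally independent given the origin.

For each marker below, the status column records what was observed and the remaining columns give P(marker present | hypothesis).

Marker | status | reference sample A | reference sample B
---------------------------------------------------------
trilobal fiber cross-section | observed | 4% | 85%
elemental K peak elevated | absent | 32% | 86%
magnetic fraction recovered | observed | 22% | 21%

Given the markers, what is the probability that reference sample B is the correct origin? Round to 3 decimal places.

For each hypothesis, the unnormalized posterior weight is prior × product of the marker likelihoods (using 1 − P(present | H) for each absent marker):
  reference sample A: 0.541 × 0.04 × (1 − 0.32) × 0.22 = 0.0032373
  reference sample B: 0.459 × 0.85 × (1 − 0.86) × 0.21 = 0.01147
The unnormalized weights sum to 0.014708.
P(reference sample B | evidence) = 0.01147 / 0.014708 ≈ 0.780.

0.780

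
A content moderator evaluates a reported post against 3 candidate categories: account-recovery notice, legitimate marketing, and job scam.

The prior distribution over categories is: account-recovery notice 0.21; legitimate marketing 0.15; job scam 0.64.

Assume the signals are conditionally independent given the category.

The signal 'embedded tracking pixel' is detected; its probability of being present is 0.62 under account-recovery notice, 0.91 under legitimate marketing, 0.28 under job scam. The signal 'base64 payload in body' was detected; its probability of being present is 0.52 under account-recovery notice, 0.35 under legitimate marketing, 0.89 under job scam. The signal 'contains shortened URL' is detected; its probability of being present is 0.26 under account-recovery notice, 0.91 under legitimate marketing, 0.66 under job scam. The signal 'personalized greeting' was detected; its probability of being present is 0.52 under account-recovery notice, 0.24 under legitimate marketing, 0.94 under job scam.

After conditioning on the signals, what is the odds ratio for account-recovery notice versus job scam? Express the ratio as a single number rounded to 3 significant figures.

The normalizing constant cancels in an odds ratio, so compute prior × likelihood for the two hypotheses only:
  account-recovery notice: 0.21 × 0.62 × 0.52 × 0.26 × 0.52 = 0.0091536
  job scam: 0.64 × 0.28 × 0.89 × 0.66 × 0.94 = 0.098946
Posterior odds = 0.0091536 / 0.098946 ≈ 0.0925.

0.0925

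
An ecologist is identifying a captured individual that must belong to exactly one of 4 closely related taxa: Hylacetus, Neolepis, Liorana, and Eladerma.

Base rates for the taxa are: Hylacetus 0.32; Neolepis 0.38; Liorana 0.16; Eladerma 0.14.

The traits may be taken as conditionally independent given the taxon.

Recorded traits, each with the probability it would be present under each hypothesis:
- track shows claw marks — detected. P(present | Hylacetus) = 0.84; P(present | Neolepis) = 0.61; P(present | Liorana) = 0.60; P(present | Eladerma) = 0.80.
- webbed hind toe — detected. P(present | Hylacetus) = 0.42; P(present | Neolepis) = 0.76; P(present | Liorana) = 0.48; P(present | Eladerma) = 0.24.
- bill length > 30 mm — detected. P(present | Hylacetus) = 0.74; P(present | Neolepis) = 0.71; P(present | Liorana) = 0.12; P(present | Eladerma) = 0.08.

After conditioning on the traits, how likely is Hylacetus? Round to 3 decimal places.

0.386

For each hypothesis, the unnormalized posterior weight is prior × product of the trait likelihoods:
  Hylacetus: 0.32 × 0.84 × 0.42 × 0.74 = 0.083543
  Neolepis: 0.38 × 0.61 × 0.76 × 0.71 = 0.12508
  Liorana: 0.16 × 0.60 × 0.48 × 0.12 = 0.0055296
  Eladerma: 0.14 × 0.80 × 0.24 × 0.08 = 0.0021504
The unnormalized weights sum to 0.2163.
P(Hylacetus | evidence) = 0.083543 / 0.2163 ≈ 0.386.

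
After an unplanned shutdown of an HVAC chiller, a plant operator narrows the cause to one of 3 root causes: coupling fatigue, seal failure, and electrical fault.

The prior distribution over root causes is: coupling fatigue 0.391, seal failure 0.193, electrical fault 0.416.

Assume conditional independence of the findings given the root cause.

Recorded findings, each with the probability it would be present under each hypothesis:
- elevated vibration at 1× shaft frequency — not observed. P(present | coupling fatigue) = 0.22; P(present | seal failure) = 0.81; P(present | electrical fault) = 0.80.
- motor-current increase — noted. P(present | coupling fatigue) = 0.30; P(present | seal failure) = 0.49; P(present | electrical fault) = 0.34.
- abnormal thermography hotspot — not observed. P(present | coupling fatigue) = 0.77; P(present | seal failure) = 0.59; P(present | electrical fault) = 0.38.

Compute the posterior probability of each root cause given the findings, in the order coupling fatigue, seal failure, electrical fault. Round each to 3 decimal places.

For each hypothesis, the unnormalized posterior weight is prior × product of the finding likelihoods (using 1 − P(present | H) for each absent finding):
  coupling fatigue: 0.391 × (1 − 0.22) × 0.30 × (1 − 0.77) = 0.021044
  seal failure: 0.193 × (1 − 0.81) × 0.49 × (1 − 0.59) = 0.007367
  electrical fault: 0.416 × (1 − 0.80) × 0.34 × (1 − 0.38) = 0.017539
Marginal likelihood of the evidence = 0.045949.
P(coupling fatigue | evidence) = 0.021044 / 0.045949 ≈ 0.458
P(seal failure | evidence) = 0.007367 / 0.045949 ≈ 0.160
P(electrical fault | evidence) = 0.017539 / 0.045949 ≈ 0.382

0.458, 0.160, 0.382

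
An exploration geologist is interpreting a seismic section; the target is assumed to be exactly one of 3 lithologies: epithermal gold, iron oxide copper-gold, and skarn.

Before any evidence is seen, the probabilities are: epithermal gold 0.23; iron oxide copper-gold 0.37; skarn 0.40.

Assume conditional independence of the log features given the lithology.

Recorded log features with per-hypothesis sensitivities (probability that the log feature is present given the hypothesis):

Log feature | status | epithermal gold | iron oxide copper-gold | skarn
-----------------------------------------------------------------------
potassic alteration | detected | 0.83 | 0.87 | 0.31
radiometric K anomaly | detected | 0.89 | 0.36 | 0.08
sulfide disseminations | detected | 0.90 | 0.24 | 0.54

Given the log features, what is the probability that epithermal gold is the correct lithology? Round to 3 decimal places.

0.822

For each hypothesis, the unnormalized posterior weight is prior × product of the log feature likelihoods:
  epithermal gold: 0.23 × 0.83 × 0.89 × 0.90 = 0.15291
  iron oxide copper-gold: 0.37 × 0.87 × 0.36 × 0.24 = 0.027812
  skarn: 0.40 × 0.31 × 0.08 × 0.54 = 0.0053568
Marginal likelihood of the evidence = 0.18608.
P(epithermal gold | evidence) = 0.15291 / 0.18608 ≈ 0.822.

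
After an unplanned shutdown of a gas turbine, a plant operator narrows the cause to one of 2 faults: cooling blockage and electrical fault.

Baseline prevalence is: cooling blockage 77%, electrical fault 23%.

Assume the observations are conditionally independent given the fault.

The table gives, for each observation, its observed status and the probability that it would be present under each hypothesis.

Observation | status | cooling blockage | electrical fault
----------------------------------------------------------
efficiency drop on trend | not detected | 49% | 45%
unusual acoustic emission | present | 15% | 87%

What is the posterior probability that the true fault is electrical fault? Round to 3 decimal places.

0.651

Multiply each prior by the joint likelihood of the evidence pattern (using 1 − P(present | H) for each absent observation):
  cooling blockage: 0.77 × (1 − 0.49) × 0.15 = 0.058905
  electrical fault: 0.23 × (1 − 0.45) × 0.87 = 0.11006
The unnormalized weights sum to 0.16896.
P(electrical fault | evidence) = 0.11006 / 0.16896 ≈ 0.651.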